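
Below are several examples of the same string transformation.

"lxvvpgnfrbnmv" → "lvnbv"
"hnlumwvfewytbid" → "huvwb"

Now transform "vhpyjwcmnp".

Each output is the input with this applied: keep one character in every 3, starting at position 1 (positions 1st, 4th, 7th, ...).
On "vhpyjwcmnp" that produces "vycp".

vycp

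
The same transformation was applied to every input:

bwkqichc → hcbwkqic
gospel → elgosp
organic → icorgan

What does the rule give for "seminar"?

arsemin

What's happening: move the last 2 characters to the front (rotate right by 2).
On "seminar" that produces "arsemin".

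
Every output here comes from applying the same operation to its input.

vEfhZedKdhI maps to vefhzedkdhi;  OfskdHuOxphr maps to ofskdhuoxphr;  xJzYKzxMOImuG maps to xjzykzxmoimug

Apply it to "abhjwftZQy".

abhjwftzqy

Each output is the input with this applied: convert every letter to lowercase.
So "abhjwftZQy" becomes "abhjwftzqy".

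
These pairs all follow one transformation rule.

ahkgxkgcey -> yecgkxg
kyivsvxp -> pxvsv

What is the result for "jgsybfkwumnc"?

Looking at the pairs, the operation is to delete the first 3 characters, then reverse the string.
For "jgsybfkwumnc", step one produces "ybfkwumnc"; step two turns that into "cnmuwkfby".

cnmuwkfby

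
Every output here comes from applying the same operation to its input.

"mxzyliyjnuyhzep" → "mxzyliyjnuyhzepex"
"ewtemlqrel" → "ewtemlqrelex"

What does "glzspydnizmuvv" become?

glzspydnizmuvvex

What's happening: append "ex".
Doing the same to "glzspydnizmuvv": "glzspydnizmuvvex".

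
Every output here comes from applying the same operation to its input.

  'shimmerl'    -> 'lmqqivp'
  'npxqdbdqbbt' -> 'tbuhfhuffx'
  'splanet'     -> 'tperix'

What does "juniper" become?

The pattern: delete the first character, then shift every letter 4 places forward in the alphabet (wrapping around).
Starting from "juniper": after the first operation, "uniper"; after the second, "yrmtiv".
(Check on "splanet": → "planet" → "tperix" ✓)

yrmtiv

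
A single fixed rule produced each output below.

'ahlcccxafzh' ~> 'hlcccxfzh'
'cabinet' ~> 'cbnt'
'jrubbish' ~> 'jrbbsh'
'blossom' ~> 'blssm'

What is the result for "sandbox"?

sndbx

The pattern: remove every vowel.
Doing the same to "sandbox": "sndbx".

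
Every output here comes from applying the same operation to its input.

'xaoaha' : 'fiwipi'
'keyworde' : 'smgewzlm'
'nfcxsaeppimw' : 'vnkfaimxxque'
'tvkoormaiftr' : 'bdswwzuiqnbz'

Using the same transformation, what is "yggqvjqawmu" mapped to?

gooydryieuc

The pattern: shift every letter 8 places forward in the alphabet (wrapping around).
Doing the same to "yggqvjqawmu": "gooydryieuc".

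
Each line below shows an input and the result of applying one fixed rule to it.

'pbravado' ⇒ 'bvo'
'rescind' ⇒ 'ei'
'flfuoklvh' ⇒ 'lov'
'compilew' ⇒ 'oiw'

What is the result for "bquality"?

qly

The transformation: keep one character in every 3, starting at position 2 (positions 2nd, 5th, 8th, ...).
Applying that to "bquality" gives "qly".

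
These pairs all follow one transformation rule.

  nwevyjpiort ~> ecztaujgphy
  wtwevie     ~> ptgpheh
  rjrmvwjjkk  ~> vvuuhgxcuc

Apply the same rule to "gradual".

Each output is the input with this applied: reverse the string, then shift every letter 11 places forward in the alphabet (wrapping around).
Doing the same to "gradual": "wlfolcr".

wlfolcr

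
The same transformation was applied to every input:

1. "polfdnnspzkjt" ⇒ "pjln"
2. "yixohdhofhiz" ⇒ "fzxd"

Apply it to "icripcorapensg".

anrc

The rule is to keep one character in every 3, starting at position 3 (positions 3rd, 6th, 9th, ...), then swap the front and back halves of the string.
Applying both steps to "icripcorapensg": "rcan", then "anrc".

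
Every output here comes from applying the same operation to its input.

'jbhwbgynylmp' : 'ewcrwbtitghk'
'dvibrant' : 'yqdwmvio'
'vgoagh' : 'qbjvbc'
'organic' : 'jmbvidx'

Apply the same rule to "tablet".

ovwgzo

The pattern: shift every letter 5 places backward in the alphabet (wrapping around).
So "tablet" becomes "ovwgzo".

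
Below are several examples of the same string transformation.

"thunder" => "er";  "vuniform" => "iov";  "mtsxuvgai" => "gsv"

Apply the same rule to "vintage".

The transformation: sort the characters into alphabetical order, then keep one character in every 3, starting at position 2 (positions 2nd, 5th, 8th, ...).
For "vintage", step one produces "aegintv"; step two turns that into "en".

en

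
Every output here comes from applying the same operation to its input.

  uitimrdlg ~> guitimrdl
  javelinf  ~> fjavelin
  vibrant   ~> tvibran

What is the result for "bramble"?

ebrambl

Each output is the input with this applied: move the last character to the front.
"bramble" → "ebrambl".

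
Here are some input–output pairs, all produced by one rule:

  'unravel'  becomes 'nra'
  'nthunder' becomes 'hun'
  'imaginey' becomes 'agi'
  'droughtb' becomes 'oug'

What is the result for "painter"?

ain

The transformation: move the last 3 characters to the front (rotate right by 3), then keep only the last 3 characters.
Doing the same to "painter": "ain".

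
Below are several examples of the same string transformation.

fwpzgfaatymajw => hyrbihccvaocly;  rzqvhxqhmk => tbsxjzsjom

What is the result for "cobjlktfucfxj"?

Looking at the pairs, the operation is to shift every letter 2 places forward in the alphabet (wrapping around).
"cobjlktfucfxj" → "eqdlnmvhwehzl".

eqdlnmvhwehzl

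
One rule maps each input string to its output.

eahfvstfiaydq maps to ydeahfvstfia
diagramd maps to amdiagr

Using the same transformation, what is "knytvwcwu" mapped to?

Rule — delete the last character, then move the last 2 characters to the front (rotate right by 2).
On "knytvwcwu": the first step gives "knytvwcw", and the second then gives "cwknytvw".

cwknytvw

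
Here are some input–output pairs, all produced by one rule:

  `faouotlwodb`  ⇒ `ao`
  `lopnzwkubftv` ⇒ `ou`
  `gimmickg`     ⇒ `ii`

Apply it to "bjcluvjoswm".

In each case the input is transformed by: keep one character in every 3, starting at position 2 (positions 2nd, 5th, 8th, ...), then keep only the vowels.
On "bjcluvjoswm": the first step gives "juom", and the second then gives "uo".

uo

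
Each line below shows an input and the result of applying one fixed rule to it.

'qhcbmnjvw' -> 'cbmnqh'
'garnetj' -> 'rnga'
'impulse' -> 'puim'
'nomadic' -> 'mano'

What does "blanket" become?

anbl

Rule — delete the last 3 characters, then move the first 2 characters to the end (rotate left by 2).
On "blanket": the first step gives "blan", and the second then gives "anbl".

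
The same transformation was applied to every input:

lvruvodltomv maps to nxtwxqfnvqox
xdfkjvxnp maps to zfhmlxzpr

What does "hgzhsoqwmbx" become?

The pattern: shift every letter 2 places forward in the alphabet (wrapping around).
Applying that to "hgzhsoqwmbx" gives "jibjuqsyodz".

jibjuqsyodz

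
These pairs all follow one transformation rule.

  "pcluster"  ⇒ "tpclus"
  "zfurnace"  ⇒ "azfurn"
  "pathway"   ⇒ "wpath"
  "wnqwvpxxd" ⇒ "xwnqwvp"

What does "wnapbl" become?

In each case the input is transformed by: delete the last 2 characters, then move the last character to the front.
Applying both steps to "wnapbl": "wnap", then "pwna".

pwna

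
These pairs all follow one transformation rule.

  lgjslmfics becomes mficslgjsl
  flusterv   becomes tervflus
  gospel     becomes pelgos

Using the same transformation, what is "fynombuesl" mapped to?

The transformation: swap the front and back halves of the string.
So "fynombuesl" becomes "bueslfynom".

bueslfynom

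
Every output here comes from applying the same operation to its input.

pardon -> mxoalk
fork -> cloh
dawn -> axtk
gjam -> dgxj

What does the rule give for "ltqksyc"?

Rule — shift every letter 3 places backward in the alphabet (wrapping around).
"ltqksyc" → "iqnhpvz".

iqnhpvz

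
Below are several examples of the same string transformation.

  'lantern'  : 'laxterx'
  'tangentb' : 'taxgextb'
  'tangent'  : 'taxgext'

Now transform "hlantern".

Rule — replace every "n" with "x".
Applying that to "hlantern" gives "hlaxterx".

hlaxterx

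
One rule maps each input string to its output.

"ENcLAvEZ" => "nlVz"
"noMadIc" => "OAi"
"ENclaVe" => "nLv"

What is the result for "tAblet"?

What's happening: keep every other character starting from the second (positions 2nd, 4th, 6th, ...), then flip the case of every letter.
Applying both steps to "tAblet": "Alt", then "aLT".

aLT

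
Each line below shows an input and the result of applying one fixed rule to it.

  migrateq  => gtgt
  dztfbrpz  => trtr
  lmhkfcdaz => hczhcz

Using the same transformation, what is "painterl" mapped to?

What's happening: keep one character in every 3, starting at position 3 (positions 3rd, 6th, 9th, ...), then write the whole string twice.
Working it through for "painterl": intermediate "ie", final "ieie".

ieie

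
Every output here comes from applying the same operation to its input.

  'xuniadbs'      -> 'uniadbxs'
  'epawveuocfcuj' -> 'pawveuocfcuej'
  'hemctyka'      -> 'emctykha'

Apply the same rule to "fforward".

forwarfd

The transformation: swap the first and last characters, then move the first character to the end.
On "fforward": the first step gives "dforwarf", and the second then gives "forwarfd".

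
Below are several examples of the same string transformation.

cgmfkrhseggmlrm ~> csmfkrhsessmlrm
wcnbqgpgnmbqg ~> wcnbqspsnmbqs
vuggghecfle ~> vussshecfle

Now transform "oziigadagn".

In each case the input is transformed by: replace every "g" with "s".
So "oziigadagn" becomes "oziisadasn".

oziisadasn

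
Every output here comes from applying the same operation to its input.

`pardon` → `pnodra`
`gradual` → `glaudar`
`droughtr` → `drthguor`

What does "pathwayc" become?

Looking at the pairs, the operation is to move the first character to the end, then reverse the string.
On "pathwayc" that produces "pcyawhta".

pcyawhta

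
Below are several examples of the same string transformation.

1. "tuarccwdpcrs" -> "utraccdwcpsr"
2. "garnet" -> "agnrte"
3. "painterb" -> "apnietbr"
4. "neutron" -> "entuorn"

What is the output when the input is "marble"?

ambrel

In each case the input is transformed by: swap each adjacent pair of characters (1↔2, 3↔4, ...).
"marble" → "ambrel".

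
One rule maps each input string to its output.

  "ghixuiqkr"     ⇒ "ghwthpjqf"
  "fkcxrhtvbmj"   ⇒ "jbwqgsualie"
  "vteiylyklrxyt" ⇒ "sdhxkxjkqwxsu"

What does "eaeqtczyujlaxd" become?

In each case the input is transformed by: move the first character to the end, then shift every letter 1 place backward in the alphabet (wrapping around).
Applying both steps to "eaeqtczyujlaxd": "aeqtczyujlaxde", then "zdpsbyxtikzwcd".

zdpsbyxtikzwcd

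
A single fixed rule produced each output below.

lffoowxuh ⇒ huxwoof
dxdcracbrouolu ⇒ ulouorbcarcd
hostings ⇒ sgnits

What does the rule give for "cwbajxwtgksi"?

iskgtwxjab

Each output is the input with this applied: delete the first 2 characters, then reverse the string.
Working it through for "cwbajxwtgksi": intermediate "bajxwtgksi", final "iskgtwxjab".
(Check on "lffoowxuh": → "foowxuh" → "huxwoof" ✓)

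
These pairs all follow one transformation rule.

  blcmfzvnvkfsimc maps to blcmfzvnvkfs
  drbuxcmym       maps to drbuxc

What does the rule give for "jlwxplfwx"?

jlwxpl

The pattern: delete the last 3 characters.
For "jlwxplfwx" the result is "jlwxpl".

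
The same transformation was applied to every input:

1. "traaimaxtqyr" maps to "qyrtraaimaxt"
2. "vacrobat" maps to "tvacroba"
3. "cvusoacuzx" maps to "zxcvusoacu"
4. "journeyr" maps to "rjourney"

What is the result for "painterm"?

mpainter

Rule — move the first 3 characters to the end (rotate left by 3), then swap the front and back halves of the string.
"painterm" → "ntermpai" → "mpainter".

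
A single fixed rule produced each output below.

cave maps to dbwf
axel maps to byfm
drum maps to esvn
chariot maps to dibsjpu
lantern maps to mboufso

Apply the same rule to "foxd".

In each case the input is transformed by: shift every letter 1 place forward in the alphabet (wrapping around).
"foxd" → "gpye".

gpye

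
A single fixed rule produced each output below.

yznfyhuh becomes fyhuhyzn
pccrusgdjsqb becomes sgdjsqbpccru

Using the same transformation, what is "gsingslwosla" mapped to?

Rule — move the last character to the front, then swap the front and back halves of the string.
Doing the same to "gsingslwosla": "slwoslagsing".
(Check on "yznfyhuh": → "hyznfyhu" → "fyhuhyzn" ✓)

slwoslagsing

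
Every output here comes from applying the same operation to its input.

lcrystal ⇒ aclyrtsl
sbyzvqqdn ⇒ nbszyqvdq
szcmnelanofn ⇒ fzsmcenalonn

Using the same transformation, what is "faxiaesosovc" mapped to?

vafixeaososc

In each case the input is transformed by: swap each adjacent pair of characters (1↔2, 3↔4, ...), then move the last character to the front.
Working it through for "faxiaesosovc": intermediate "afixeaososcv", final "vafixeaososc".
(Check on "lcrystal": → "clyrtsla" → "aclyrtsl" ✓)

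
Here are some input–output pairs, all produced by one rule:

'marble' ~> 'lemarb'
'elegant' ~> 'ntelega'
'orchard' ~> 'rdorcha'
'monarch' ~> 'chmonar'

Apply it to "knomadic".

icknomad

In each case the input is transformed by: move the last 2 characters to the front (rotate right by 2).
"knomadic" → "icknomad".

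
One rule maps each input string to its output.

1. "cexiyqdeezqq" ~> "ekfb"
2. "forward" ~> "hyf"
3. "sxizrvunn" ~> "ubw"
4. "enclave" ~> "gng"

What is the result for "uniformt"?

who

In each case the input is transformed by: shift every letter 2 places forward in the alphabet (wrapping around), then keep one character in every 3, starting at position 1 (positions 1st, 4th, 7th, ...).
For "uniformt", step one produces "wpkhqtov"; step two turns that into "who".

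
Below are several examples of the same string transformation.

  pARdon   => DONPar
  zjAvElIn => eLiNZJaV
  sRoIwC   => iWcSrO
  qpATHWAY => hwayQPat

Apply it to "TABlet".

LETtab

Rule — swap the front and back halves of the string, then flip the case of every letter.
Working it through for "TABlet": intermediate "letTAB", final "LETtab".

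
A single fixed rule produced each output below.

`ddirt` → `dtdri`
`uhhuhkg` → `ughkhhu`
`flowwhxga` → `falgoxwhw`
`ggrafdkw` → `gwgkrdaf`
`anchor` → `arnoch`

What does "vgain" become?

vngia

Each output is the input with this applied: take characters alternately from the front and the back (1st, last, 2nd, 2nd-last, ...).
So "vgain" becomes "vngia".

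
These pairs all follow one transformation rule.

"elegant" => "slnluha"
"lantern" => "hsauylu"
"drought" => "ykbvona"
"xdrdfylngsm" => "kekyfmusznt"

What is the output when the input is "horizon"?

vopyvgu

In each case the input is transformed by: shift every letter 7 places forward in the alphabet (wrapping around), then swap each adjacent pair of characters (1↔2, 3↔4, ...).
Applying both steps to "horizon": "ovypgvu", then "vopyvgu".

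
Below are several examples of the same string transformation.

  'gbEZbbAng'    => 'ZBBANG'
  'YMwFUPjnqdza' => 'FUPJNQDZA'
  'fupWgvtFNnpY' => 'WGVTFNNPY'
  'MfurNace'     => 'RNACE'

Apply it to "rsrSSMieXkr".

SSMIEXKR

The rule is to delete the first 3 characters, then convert every letter to uppercase.
Doing the same to "rsrSSMieXkr": "SSMIEXKR".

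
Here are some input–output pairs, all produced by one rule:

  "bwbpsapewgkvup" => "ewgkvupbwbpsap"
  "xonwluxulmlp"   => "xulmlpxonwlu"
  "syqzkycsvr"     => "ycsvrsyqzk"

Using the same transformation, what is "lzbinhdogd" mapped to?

Rule — swap the front and back halves of the string.
So "lzbinhdogd" becomes "hdogdlzbin".

hdogdlzbin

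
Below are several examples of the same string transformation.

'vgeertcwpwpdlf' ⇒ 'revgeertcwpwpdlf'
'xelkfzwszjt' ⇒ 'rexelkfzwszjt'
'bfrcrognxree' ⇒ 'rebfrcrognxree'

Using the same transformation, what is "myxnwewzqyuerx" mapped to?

remyxnwewzqyuerx

The transformation: prepend "re".
So "myxnwewzqyuerx" becomes "remyxnwewzqyuerx".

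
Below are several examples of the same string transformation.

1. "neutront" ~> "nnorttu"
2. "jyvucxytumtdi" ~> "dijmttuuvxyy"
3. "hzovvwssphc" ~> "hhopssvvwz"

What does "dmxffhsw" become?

ffhmswx

What's happening: sort the characters into alphabetical order, then delete the first character.
On "dmxffhsw": the first step gives "dffhmswx", and the second then gives "ffhmswx".
(Check on "hzovvwssphc": → "chhopssvvwz" → "hhopssvvwz" ✓)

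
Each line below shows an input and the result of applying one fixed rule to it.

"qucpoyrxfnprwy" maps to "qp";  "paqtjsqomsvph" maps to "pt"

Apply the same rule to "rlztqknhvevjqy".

rt

Rule — keep one character in every 3, starting at position 1 (positions 1st, 4th, 7th, ...), then delete the last 3 characters.
Working it through for "rlztqknhvevjqy": intermediate "rtneq", final "rt".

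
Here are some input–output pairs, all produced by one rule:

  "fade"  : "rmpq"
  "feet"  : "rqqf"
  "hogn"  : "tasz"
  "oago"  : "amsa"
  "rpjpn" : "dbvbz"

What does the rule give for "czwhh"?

olitt

The pattern: shift every letter 12 places forward in the alphabet (wrapping around).
"czwhh" → "olitt".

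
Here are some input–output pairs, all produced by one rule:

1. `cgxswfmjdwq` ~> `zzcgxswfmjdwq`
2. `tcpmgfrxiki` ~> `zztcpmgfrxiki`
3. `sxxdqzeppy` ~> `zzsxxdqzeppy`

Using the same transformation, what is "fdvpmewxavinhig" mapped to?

The pattern: prepend "zz".
"fdvpmewxavinhig" → "zzfdvpmewxavinhig".

zzfdvpmewxavinhig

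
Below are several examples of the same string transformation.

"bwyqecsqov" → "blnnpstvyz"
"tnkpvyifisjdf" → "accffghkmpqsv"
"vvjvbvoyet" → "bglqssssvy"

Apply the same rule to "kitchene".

bbefhkqz

Looking at the pairs, the operation is to shift every letter 3 places backward in the alphabet (wrapping around), then sort the characters into alphabetical order.
For "kitchene", step one produces "hfqzebkb"; step two turns that into "bbefhkqz".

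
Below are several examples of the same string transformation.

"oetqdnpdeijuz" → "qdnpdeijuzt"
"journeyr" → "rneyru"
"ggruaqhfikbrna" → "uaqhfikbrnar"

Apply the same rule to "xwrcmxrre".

cmxrrer

Each output is the input with this applied: delete the first 2 characters, then move the first character to the end.
Working it through for "xwrcmxrre": intermediate "rcmxrre", final "cmxrrer".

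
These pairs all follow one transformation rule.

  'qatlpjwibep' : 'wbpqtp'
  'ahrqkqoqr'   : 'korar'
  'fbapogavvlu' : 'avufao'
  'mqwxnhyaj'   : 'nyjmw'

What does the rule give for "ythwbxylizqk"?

In each case the input is transformed by: keep every other character starting from the first (positions 1st, 3rd, 5th, ...), then move the last 3 characters to the front (rotate right by 3).
Working it through for "ythwbxylizqk": intermediate "yhbyiq", final "yiqyhb".

yiqyhb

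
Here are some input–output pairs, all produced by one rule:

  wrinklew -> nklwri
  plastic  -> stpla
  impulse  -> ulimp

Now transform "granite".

nigra

The rule is to delete the last 2 characters, then move the first 3 characters to the end (rotate left by 3).
Starting from "granite": after the first operation, "grani"; after the second, "nigra".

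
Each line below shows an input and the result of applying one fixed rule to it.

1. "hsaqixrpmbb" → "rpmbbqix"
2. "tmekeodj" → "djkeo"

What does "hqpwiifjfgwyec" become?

fjfgwyecwii

Looking at the pairs, the operation is to delete the first 3 characters, then move the first 3 characters to the end (rotate left by 3).
Applying both steps to "hqpwiifjfgwyec": "wiifjfgwyec", then "fjfgwyecwii".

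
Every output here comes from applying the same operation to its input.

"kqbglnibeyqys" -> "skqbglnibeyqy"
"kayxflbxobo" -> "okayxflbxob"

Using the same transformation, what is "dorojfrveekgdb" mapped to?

bdorojfrveekgd

The pattern: move the last character to the front.
"dorojfrveekgdb" → "bdorojfrveekgd".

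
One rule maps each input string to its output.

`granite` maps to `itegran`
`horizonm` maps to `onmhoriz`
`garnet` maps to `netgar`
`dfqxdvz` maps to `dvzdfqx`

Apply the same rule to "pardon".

donpar

Rule — move the last 3 characters to the front (rotate right by 3).
So "pardon" becomes "donpar".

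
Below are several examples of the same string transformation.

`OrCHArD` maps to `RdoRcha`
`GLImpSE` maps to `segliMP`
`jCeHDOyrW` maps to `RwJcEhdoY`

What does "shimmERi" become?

Each output is the input with this applied: flip the case of every letter, then move the last 2 characters to the front (rotate right by 2).
On "shimmERi": the first step gives "SHIMMerI", and the second then gives "rISHIMMe".

rISHIMMe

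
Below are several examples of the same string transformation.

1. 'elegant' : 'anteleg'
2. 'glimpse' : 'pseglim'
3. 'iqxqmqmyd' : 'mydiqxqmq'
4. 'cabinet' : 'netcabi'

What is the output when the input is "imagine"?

The rule is to move the last 3 characters to the front (rotate right by 3).
Applying that to "imagine" gives "ineimag".

ineimag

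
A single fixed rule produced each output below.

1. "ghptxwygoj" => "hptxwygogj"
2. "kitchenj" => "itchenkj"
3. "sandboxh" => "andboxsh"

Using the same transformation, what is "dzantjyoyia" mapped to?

zantjyoyida

Rule — swap the first and last characters, then move the first character to the end.
Starting from "dzantjyoyia": after the first operation, "azantjyoyid"; after the second, "zantjyoyida".
(Check on "kitchenj": → "jitchenk" → "itchenkj" ✓)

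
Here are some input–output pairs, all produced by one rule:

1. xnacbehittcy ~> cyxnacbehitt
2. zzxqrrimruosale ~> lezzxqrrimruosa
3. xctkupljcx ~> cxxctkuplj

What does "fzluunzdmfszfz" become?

fzfzluunzdmfsz

Rule — move the last 2 characters to the front (rotate right by 2).
So "fzluunzdmfszfz" becomes "fzfzluunzdmfsz".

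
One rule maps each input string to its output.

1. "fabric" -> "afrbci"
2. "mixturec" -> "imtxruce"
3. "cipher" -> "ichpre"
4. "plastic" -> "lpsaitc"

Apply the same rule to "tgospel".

Looking at the pairs, the operation is to swap each adjacent pair of characters (1↔2, 3↔4, ...).
"tgospel" → "gtsoepl".

gtsoepl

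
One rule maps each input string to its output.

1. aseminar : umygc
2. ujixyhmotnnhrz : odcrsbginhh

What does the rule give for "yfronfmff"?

szlihz

The pattern: delete the last 3 characters, then shift every letter 6 places backward in the alphabet (wrapping around).
Working it through for "yfronfmff": intermediate "yfronf", final "szlihz".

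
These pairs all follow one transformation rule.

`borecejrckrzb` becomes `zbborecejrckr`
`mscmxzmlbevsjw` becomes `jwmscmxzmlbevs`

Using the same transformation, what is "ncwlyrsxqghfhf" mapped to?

The pattern: move the last 2 characters to the front (rotate right by 2).
Doing the same to "ncwlyrsxqghfhf": "hfncwlyrsxqghf".

hfncwlyrsxqghf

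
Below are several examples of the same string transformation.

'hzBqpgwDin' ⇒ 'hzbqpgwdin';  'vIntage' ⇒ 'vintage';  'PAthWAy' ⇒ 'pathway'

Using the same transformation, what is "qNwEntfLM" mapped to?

qnwentflm

In each case the input is transformed by: convert every letter to lowercase.
"qNwEntfLM" → "qnwentflm".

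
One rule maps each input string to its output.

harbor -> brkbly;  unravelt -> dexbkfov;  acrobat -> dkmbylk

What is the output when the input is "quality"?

iaekvsd

The pattern: shift every letter 10 places forward in the alphabet (wrapping around), then move the last character to the front.
On "quality": the first step gives "aekvsdi", and the second then gives "iaekvsd".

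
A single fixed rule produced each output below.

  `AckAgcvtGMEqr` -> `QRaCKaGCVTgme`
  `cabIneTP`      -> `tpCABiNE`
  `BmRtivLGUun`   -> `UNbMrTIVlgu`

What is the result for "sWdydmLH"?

Rule — move the last 2 characters to the front (rotate right by 2), then flip the case of every letter.
Doing the same to "sWdydmLH": "lhSwDYDM".

lhSwDYDM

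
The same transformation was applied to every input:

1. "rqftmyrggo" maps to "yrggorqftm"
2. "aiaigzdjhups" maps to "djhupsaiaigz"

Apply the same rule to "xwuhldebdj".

debdjxwuhl

Rule — swap the front and back halves of the string.
"xwuhldebdj" → "debdjxwuhl".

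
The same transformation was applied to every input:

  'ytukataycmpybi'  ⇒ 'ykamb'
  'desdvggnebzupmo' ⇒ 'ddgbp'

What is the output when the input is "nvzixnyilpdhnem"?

Each output is the input with this applied: keep one character in every 3, starting at position 1 (positions 1st, 4th, 7th, ...).
Applying that to "nvzixnyilpdhnem" gives "niypn".

niypn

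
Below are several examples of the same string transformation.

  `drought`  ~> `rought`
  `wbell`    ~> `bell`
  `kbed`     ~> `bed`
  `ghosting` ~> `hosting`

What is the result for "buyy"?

Each output is the input with this applied: delete the first character.
On "buyy" that produces "uyy".

uyy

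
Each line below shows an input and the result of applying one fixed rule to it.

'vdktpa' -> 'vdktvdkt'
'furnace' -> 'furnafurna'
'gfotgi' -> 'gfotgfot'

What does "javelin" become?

The transformation: delete the last 2 characters, then write the whole string twice.
Applying both steps to "javelin": "javel", then "javeljavel".

javeljavel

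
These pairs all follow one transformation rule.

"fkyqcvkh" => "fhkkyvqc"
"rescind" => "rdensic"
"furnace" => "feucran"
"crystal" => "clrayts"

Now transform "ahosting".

aghnoist

The transformation: take characters alternately from the front and the back (1st, last, 2nd, 2nd-last, ...).
Applying that to "ahosting" gives "aghnoist".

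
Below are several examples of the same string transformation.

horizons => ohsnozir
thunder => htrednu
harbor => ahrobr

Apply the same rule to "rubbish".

urhsibb

Looking at the pairs, the operation is to move the first 2 characters to the end (rotate left by 2), then reverse the string.
Doing the same to "rubbish": "urhsibb".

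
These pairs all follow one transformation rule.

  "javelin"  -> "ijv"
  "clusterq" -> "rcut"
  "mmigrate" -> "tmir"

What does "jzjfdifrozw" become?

zjjdf

Rule — move the last 3 characters to the front (rotate right by 3), then keep every other character starting from the second (positions 2nd, 4th, 6th, ...).
For "jzjfdifrozw", step one produces "ozwjzjfdifr"; step two turns that into "zjjdf".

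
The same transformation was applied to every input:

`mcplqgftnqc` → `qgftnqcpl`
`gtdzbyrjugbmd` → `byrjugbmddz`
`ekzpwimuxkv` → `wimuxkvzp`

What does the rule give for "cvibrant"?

Rule — delete the first 2 characters, then move the first 2 characters to the end (rotate left by 2).
For "cvibrant", step one produces "ibrant"; step two turns that into "rantib".

rantib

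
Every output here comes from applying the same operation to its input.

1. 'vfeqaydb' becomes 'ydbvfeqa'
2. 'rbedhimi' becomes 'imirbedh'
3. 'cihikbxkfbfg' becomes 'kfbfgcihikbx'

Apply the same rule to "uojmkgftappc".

tappcuojmkgf

What's happening: move the first character to the end, then swap the front and back halves of the string.
On "uojmkgftappc": the first step gives "ojmkgftappcu", and the second then gives "tappcuojmkgf".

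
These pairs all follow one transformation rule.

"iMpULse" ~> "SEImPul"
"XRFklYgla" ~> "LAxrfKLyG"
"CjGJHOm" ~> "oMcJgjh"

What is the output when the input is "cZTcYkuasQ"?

In each case the input is transformed by: flip the case of every letter, then move the last 2 characters to the front (rotate right by 2).
For "cZTcYkuasQ", step one produces "CztCyKUASq"; step two turns that into "SqCztCyKUA".

SqCztCyKUA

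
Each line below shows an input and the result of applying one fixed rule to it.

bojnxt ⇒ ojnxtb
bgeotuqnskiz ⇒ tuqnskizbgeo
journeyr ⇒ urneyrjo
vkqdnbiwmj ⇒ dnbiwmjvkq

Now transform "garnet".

arnetg

The transformation: swap the front and back halves of the string, then move the last 2 characters to the front (rotate right by 2).
For "garnet", step one produces "netgar"; step two turns that into "arnetg".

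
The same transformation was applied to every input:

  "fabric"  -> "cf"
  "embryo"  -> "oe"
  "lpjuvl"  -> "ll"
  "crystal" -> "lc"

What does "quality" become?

yq

Rule — move the last character to the front, then keep only the first 2 characters.
For "quality", step one produces "yqualit"; step two turns that into "yq".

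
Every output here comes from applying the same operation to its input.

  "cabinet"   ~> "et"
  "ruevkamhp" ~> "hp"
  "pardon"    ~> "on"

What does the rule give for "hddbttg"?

tg

Each output is the input with this applied: keep only the last 2 characters.
For "hddbttg" the result is "tg".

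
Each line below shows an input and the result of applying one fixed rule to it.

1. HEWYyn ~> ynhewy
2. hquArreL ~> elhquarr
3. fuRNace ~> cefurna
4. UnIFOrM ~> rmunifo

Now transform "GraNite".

tegrani

Rule — move the last 2 characters to the front (rotate right by 2), then convert every letter to lowercase.
Doing the same to "GraNite": "tegrani".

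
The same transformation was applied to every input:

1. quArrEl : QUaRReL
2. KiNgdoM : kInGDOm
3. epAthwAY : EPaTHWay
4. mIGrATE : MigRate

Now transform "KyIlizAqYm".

kYiLIZaQyM

Looking at the pairs, the operation is to flip the case of every letter.
For "KyIlizAqYm" the result is "kYiLIZaQyM".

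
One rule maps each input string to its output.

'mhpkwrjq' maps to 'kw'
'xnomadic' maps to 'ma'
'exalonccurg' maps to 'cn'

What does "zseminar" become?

mi

Looking at the pairs, the operation is to take characters alternately from the front and the back (1st, last, 2nd, 2nd-last, ...), then keep only the last 2 characters.
"zseminar" → "zrsaenmi" → "mi".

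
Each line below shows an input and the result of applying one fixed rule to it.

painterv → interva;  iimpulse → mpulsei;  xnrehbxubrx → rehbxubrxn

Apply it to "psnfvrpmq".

nfvrpmqs

Looking at the pairs, the operation is to delete the first character, then move the first character to the end.
On "psnfvrpmq": the first step gives "snfvrpmq", and the second then gives "nfvrpmqs".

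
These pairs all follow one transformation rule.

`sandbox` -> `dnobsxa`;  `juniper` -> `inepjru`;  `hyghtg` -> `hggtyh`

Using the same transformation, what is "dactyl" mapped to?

tclyad

Rule — move the first 2 characters to the end (rotate left by 2), then swap each adjacent pair of characters (1↔2, 3↔4, ...).
For "dactyl", step one produces "ctylda"; step two turns that into "tclyad".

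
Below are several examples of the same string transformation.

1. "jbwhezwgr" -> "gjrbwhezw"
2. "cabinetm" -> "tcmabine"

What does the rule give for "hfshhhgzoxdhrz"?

rhzfshhhgzoxdh

The rule is to swap the first and last characters, then move the last 2 characters to the front (rotate right by 2).
Applying both steps to "hfshhhgzoxdhrz": "zfshhhgzoxdhrh", then "rhzfshhhgzoxdh".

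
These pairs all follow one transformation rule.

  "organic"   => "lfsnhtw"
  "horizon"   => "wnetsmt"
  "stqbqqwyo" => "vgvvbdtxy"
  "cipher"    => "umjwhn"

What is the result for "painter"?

In each case the input is transformed by: shift every letter 5 places forward in the alphabet (wrapping around), then move the first 2 characters to the end (rotate left by 2).
Working it through for "painter": intermediate "ufnsyjw", final "nsyjwuf".
(Check on "horizon": → "mtwnets" → "wnetsmt" ✓)

nsyjwuf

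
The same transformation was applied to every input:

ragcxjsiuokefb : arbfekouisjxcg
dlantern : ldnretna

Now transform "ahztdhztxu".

hauxtzhdtz

What's happening: reverse the string, then move the last 2 characters to the front (rotate right by 2).
So "ahztdhztxu" becomes "hauxtzhdtz".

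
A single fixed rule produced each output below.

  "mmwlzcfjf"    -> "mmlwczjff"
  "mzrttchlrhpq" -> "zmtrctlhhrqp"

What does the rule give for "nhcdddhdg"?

The rule is to swap each adjacent pair of characters (1↔2, 3↔4, ...).
For "nhcdddhdg" the result is "hndcdddhg".

hndcdddhg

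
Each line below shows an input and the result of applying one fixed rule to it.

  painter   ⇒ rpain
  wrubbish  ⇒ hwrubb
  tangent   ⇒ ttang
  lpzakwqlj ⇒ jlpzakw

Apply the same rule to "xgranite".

exgran

In each case the input is transformed by: move the last 3 characters to the front (rotate right by 3), then delete the first 2 characters.
Working it through for "xgranite": intermediate "itexgran", final "exgran".
(Check on "tangent": → "enttang" → "ttang" ✓)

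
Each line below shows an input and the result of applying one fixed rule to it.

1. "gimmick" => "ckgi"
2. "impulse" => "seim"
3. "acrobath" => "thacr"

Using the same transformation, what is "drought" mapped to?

htdr

Each output is the input with this applied: move the last 2 characters to the front (rotate right by 2), then delete the last 3 characters.
On "drought": the first step gives "htdroug", and the second then gives "htdr".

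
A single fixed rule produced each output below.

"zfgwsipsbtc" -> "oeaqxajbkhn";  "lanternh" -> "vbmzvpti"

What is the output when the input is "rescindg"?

akqvlozm

In each case the input is transformed by: shift every letter 8 places forward in the alphabet (wrapping around), then move the first 2 characters to the end (rotate left by 2).
On "rescindg" that produces "akqvlozm".
(Check on "lanternh": → "tivbmzvp" → "vbmzvpti" ✓)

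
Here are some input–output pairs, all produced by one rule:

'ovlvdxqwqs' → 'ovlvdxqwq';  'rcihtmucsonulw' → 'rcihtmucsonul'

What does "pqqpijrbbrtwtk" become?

The rule is to delete the last character.
So "pqqpijrbbrtwtk" becomes "pqqpijrbbrtwt".

pqqpijrbbrtwt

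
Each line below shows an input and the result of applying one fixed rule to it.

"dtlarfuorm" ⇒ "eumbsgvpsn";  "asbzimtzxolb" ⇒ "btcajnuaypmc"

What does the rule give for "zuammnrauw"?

What's happening: shift every letter 1 place forward in the alphabet (wrapping around).
So "zuammnrauw" becomes "avbnnosbvx".

avbnnosbvx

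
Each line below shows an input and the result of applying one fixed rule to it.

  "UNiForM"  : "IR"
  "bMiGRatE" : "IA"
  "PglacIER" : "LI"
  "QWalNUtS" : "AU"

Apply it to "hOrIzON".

In each case the input is transformed by: keep one character in every 3, starting at position 3 (positions 3rd, 6th, 9th, ...), then convert every letter to uppercase.
On "hOrIzON": the first step gives "rO", and the second then gives "RO".

RO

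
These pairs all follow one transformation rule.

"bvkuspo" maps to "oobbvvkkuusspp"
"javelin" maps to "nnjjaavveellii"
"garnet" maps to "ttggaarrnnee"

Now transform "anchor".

In each case the input is transformed by: double every character, then move the last 2 characters to the front (rotate right by 2).
For "anchor", step one produces "aanncchhoorr"; step two turns that into "rraanncchhoo".

rraanncchhoo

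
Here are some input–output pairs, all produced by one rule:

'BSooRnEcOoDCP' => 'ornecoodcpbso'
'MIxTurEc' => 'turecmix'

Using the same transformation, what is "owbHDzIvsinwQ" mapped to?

What's happening: move the first 3 characters to the end (rotate left by 3), then convert every letter to lowercase.
"owbHDzIvsinwQ" → "HDzIvsinwQowb" → "hdzivsinwqowb".

hdzivsinwqowb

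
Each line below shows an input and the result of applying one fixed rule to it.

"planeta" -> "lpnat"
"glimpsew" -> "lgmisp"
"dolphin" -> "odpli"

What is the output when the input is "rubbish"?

The transformation: swap each adjacent pair of characters (1↔2, 3↔4, ...), then delete the last 2 characters.
"rubbish" → "urbbsih" → "urbbs".

urbbs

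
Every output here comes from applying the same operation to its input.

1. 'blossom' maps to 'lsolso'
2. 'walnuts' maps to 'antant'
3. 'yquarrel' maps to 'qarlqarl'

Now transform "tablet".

The rule is to keep every other character starting from the second (positions 2nd, 4th, 6th, ...), then write the whole string twice.
For "tablet" the result is "altalt".

altalt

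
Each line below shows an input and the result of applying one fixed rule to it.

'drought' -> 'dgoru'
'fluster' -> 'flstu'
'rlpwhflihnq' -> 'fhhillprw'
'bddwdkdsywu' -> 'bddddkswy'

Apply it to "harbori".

abhor

Looking at the pairs, the operation is to delete the last 2 characters, then sort the characters into alphabetical order.
For "harbori", step one produces "harbo"; step two turns that into "abhor".
(Check on "bddwdkdsywu": → "bddwdkdsy" → "bddddkswy" ✓)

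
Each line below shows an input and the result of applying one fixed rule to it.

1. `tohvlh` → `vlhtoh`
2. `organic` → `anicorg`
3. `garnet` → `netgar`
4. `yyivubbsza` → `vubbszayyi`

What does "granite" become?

The pattern: move the first 3 characters to the end (rotate left by 3).
On "granite" that produces "nitegra".

nitegra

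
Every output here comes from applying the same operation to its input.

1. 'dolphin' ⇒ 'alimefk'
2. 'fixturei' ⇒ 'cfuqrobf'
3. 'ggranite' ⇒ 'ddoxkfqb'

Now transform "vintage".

The transformation: shift every letter 3 places backward in the alphabet (wrapping around).
Applying that to "vintage" gives "sfkqxdb".

sfkqxdb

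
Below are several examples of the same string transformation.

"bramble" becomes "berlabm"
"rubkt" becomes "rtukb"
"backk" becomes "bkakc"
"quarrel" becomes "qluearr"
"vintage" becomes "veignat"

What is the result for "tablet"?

ttaebl

The rule is to take characters alternately from the front and the back (1st, last, 2nd, 2nd-last, ...).
For "tablet" the result is "ttaebl".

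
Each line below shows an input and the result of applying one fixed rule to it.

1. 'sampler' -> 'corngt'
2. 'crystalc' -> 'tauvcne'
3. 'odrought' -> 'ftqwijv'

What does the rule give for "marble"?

What's happening: delete the first character, then shift every letter 2 places forward in the alphabet (wrapping around).
Applying both steps to "marble": "arble", then "ctdng".

ctdng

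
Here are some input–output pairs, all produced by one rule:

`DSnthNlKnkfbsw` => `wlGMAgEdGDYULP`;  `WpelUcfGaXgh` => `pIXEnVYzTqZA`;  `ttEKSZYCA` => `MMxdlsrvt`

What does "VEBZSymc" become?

The rule is to shift every letter 7 places backward in the alphabet (wrapping around), then flip the case of every letter.
On "VEBZSymc": the first step gives "OXUSLrfv", and the second then gives "oxuslRFV".

oxuslRFV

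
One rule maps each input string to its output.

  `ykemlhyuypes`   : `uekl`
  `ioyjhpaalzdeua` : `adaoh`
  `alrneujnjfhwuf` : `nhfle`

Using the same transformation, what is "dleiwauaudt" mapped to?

atlw

Each output is the input with this applied: keep one character in every 3, starting at position 2 (positions 2nd, 5th, 8th, ...), then move the first 2 characters to the end (rotate left by 2).
Starting from "dleiwauaudt": after the first operation, "lwat"; after the second, "atlw".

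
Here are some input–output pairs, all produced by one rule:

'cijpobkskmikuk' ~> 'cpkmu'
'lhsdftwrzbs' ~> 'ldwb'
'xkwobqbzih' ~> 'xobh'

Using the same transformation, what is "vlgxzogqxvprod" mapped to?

Looking at the pairs, the operation is to keep one character in every 3, starting at position 1 (positions 1st, 4th, 7th, ...).
Doing the same to "vlgxzogqxvprod": "vxgvo".

vxgvo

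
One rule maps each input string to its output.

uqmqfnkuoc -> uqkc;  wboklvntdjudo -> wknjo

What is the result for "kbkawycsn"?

What's happening: keep one character in every 3, starting at position 1 (positions 1st, 4th, 7th, ...).
Applying that to "kbkawycsn" gives "kac".

kac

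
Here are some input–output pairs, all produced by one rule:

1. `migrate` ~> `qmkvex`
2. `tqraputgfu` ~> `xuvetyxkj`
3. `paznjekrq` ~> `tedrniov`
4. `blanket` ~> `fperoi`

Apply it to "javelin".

In each case the input is transformed by: delete the last character, then shift every letter 4 places forward in the alphabet (wrapping around).
For "javelin", step one produces "javeli"; step two turns that into "nezipm".

nezipm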